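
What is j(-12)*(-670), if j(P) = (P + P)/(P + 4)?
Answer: -2010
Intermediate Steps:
j(P) = 2*P/(4 + P) (j(P) = (2*P)/(4 + P) = 2*P/(4 + P))
j(-12)*(-670) = (2*(-12)/(4 - 12))*(-670) = (2*(-12)/(-8))*(-670) = (2*(-12)*(-1/8))*(-670) = 3*(-670) = -2010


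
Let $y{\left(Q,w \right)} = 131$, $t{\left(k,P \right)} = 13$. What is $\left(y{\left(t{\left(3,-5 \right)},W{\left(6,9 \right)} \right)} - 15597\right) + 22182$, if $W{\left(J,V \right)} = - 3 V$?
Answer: $6716$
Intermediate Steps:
$\left(y{\left(t{\left(3,-5 \right)},W{\left(6,9 \right)} \right)} - 15597\right) + 22182 = \left(131 - 15597\right) + 22182 = -15466 + 22182 = 6716$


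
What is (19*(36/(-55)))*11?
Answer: -684/5 ≈ -136.80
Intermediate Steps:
(19*(36/(-55)))*11 = (19*(36*(-1/55)))*11 = (19*(-36/55))*11 = -684/55*11 = -684/5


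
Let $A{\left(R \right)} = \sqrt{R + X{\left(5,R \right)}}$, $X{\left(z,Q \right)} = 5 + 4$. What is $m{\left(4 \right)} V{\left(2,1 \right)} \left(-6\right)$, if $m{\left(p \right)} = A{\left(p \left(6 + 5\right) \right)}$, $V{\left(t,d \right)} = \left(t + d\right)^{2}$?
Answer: $- 54 \sqrt{53} \approx -393.13$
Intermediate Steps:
$X{\left(z,Q \right)} = 9$
$V{\left(t,d \right)} = \left(d + t\right)^{2}$
$A{\left(R \right)} = \sqrt{9 + R}$ ($A{\left(R \right)} = \sqrt{R + 9} = \sqrt{9 + R}$)
$m{\left(p \right)} = \sqrt{9 + 11 p}$ ($m{\left(p \right)} = \sqrt{9 + p \left(6 + 5\right)} = \sqrt{9 + p 11} = \sqrt{9 + 11 p}$)
$m{\left(4 \right)} V{\left(2,1 \right)} \left(-6\right) = \sqrt{9 + 11 \cdot 4} \left(1 + 2\right)^{2} \left(-6\right) = \sqrt{9 + 44} \cdot 3^{2} \left(-6\right) = \sqrt{53} \cdot 9 \left(-6\right) = 9 \sqrt{53} \left(-6\right) = - 54 \sqrt{53}$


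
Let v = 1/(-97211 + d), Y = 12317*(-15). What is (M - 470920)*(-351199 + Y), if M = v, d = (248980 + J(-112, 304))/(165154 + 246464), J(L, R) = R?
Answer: 5049538867830941564546/20006774057 ≈ 2.5239e+11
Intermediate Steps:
Y = -184755
d = 124642/205809 (d = (248980 + 304)/(165154 + 246464) = 249284/411618 = 249284*(1/411618) = 124642/205809 ≈ 0.60562)
v = -205809/20006774057 (v = 1/(-97211 + 124642/205809) = 1/(-20006774057/205809) = -205809/20006774057 ≈ -1.0287e-5)
M = -205809/20006774057 ≈ -1.0287e-5
(M - 470920)*(-351199 + Y) = (-205809/20006774057 - 470920)*(-351199 - 184755) = -9421590039128249/20006774057*(-535954) = 5049538867830941564546/20006774057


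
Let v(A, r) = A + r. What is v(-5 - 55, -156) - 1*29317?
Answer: -29533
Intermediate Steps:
v(-5 - 55, -156) - 1*29317 = ((-5 - 55) - 156) - 1*29317 = (-60 - 156) - 29317 = -216 - 29317 = -29533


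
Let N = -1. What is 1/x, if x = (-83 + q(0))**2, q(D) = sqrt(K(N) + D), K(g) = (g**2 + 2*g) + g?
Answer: (83 - I*sqrt(2))**(-2) ≈ 0.00014503 + 4.9438e-6*I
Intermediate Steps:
K(g) = g**2 + 3*g
q(D) = sqrt(-2 + D) (q(D) = sqrt(-(3 - 1) + D) = sqrt(-1*2 + D) = sqrt(-2 + D))
x = (-83 + I*sqrt(2))**2 (x = (-83 + sqrt(-2 + 0))**2 = (-83 + sqrt(-2))**2 = (-83 + I*sqrt(2))**2 ≈ 6887.0 - 234.76*I)
1/x = 1/((83 - I*sqrt(2))**2) = (83 - I*sqrt(2))**(-2)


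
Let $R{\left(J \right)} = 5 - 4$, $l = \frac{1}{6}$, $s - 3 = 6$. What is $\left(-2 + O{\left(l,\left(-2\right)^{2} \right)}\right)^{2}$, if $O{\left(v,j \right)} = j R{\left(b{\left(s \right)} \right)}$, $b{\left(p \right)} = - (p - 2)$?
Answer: $4$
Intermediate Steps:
$s = 9$ ($s = 3 + 6 = 9$)
$l = \frac{1}{6} \approx 0.16667$
$b{\left(p \right)} = 2 - p$ ($b{\left(p \right)} = - (-2 + p) = 2 - p$)
$R{\left(J \right)} = 1$ ($R{\left(J \right)} = 5 - 4 = 1$)
$O{\left(v,j \right)} = j$ ($O{\left(v,j \right)} = j 1 = j$)
$\left(-2 + O{\left(l,\left(-2\right)^{2} \right)}\right)^{2} = \left(-2 + \left(-2\right)^{2}\right)^{2} = \left(-2 + 4\right)^{2} = 2^{2} = 4$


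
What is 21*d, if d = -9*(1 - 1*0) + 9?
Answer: 0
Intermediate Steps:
d = 0 (d = -9*(1 + 0) + 9 = -9*1 + 9 = -9 + 9 = 0)
21*d = 21*0 = 0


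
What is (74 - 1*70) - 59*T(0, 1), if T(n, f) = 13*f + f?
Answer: -822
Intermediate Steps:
T(n, f) = 14*f
(74 - 1*70) - 59*T(0, 1) = (74 - 1*70) - 826 = (74 - 70) - 59*14 = 4 - 826 = -822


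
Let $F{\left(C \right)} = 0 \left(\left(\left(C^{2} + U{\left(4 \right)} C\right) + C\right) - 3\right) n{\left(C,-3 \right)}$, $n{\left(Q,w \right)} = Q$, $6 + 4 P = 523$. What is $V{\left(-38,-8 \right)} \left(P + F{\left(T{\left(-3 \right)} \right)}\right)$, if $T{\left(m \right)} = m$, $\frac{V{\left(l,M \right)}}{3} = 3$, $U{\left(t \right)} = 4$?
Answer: $\frac{4653}{4} \approx 1163.3$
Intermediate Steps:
$P = \frac{517}{4}$ ($P = - \frac{3}{2} + \frac{1}{4} \cdot 523 = - \frac{3}{2} + \frac{523}{4} = \frac{517}{4} \approx 129.25$)
$V{\left(l,M \right)} = 9$ ($V{\left(l,M \right)} = 3 \cdot 3 = 9$)
$F{\left(C \right)} = 0$ ($F{\left(C \right)} = 0 \left(\left(\left(C^{2} + 4 C\right) + C\right) - 3\right) C = 0 \left(\left(C^{2} + 5 C\right) - 3\right) C = 0 \left(-3 + C^{2} + 5 C\right) C = 0 C = 0$)
$V{\left(-38,-8 \right)} \left(P + F{\left(T{\left(-3 \right)} \right)}\right) = 9 \left(\frac{517}{4} + 0\right) = 9 \cdot \frac{517}{4} = \frac{4653}{4}$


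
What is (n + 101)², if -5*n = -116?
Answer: 385641/25 ≈ 15426.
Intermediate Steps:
n = 116/5 (n = -⅕*(-116) = 116/5 ≈ 23.200)
(n + 101)² = (116/5 + 101)² = (621/5)² = 385641/25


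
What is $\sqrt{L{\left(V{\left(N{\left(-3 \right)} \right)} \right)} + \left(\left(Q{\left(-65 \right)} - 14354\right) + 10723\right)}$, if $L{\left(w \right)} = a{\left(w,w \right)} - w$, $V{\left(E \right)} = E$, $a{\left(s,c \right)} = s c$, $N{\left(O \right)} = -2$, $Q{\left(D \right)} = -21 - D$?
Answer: $i \sqrt{3581} \approx 59.841 i$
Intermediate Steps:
$a{\left(s,c \right)} = c s$
$L{\left(w \right)} = w^{2} - w$ ($L{\left(w \right)} = w w - w = w^{2} - w$)
$\sqrt{L{\left(V{\left(N{\left(-3 \right)} \right)} \right)} + \left(\left(Q{\left(-65 \right)} - 14354\right) + 10723\right)} = \sqrt{- 2 \left(-1 - 2\right) + \left(\left(\left(-21 - -65\right) - 14354\right) + 10723\right)} = \sqrt{\left(-2\right) \left(-3\right) + \left(\left(\left(-21 + 65\right) - 14354\right) + 10723\right)} = \sqrt{6 + \left(\left(44 - 14354\right) + 10723\right)} = \sqrt{6 + \left(-14310 + 10723\right)} = \sqrt{6 - 3587} = \sqrt{-3581} = i \sqrt{3581}$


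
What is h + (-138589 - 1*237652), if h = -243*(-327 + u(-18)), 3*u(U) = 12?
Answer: -297752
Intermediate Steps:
u(U) = 4 (u(U) = (⅓)*12 = 4)
h = 78489 (h = -243*(-327 + 4) = -243*(-323) = 78489)
h + (-138589 - 1*237652) = 78489 + (-138589 - 1*237652) = 78489 + (-138589 - 237652) = 78489 - 376241 = -297752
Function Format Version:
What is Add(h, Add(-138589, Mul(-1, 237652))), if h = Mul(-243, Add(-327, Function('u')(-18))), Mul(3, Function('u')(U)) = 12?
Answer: -297752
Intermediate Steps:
Function('u')(U) = 4 (Function('u')(U) = Mul(Rational(1, 3), 12) = 4)
h = 78489 (h = Mul(-243, Add(-327, 4)) = Mul(-243, -323) = 78489)
Add(h, Add(-138589, Mul(-1, 237652))) = Add(78489, Add(-138589, Mul(-1, 237652))) = Add(78489, Add(-138589, -237652)) = Add(78489, -376241) = -297752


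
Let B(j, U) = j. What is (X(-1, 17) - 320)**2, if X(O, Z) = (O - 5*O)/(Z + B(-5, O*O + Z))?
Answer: 919681/9 ≈ 1.0219e+5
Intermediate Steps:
X(O, Z) = -4*O/(-5 + Z) (X(O, Z) = (O - 5*O)/(Z - 5) = (-4*O)/(-5 + Z) = -4*O/(-5 + Z))
(X(-1, 17) - 320)**2 = (-4*(-1)/(-5 + 17) - 320)**2 = (-4*(-1)/12 - 320)**2 = (-4*(-1)*1/12 - 320)**2 = (1/3 - 320)**2 = (-959/3)**2 = 919681/9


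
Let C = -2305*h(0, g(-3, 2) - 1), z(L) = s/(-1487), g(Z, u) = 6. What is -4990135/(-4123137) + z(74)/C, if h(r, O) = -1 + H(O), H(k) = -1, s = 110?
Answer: 3420727118938/2826439275459 ≈ 1.2103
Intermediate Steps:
z(L) = -110/1487 (z(L) = 110/(-1487) = 110*(-1/1487) = -110/1487)
h(r, O) = -2 (h(r, O) = -1 - 1 = -2)
C = 4610 (C = -2305*(-2) = 4610)
-4990135/(-4123137) + z(74)/C = -4990135/(-4123137) - 110/1487/4610 = -4990135*(-1/4123137) - 110/1487*1/4610 = 4990135/4123137 - 11/685507 = 3420727118938/2826439275459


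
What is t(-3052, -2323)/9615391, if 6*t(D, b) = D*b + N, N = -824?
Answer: 3544486/28846173 ≈ 0.12288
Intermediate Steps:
t(D, b) = -412/3 + D*b/6 (t(D, b) = (D*b - 824)/6 = (-824 + D*b)/6 = -412/3 + D*b/6)
t(-3052, -2323)/9615391 = (-412/3 + (1/6)*(-3052)*(-2323))/9615391 = (-412/3 + 3544898/3)*(1/9615391) = (3544486/3)*(1/9615391) = 3544486/28846173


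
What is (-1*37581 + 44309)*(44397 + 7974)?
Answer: 352352088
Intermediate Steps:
(-1*37581 + 44309)*(44397 + 7974) = (-37581 + 44309)*52371 = 6728*52371 = 352352088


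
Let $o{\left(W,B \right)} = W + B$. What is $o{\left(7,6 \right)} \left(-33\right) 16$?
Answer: $-6864$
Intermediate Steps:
$o{\left(W,B \right)} = B + W$
$o{\left(7,6 \right)} \left(-33\right) 16 = \left(6 + 7\right) \left(-33\right) 16 = 13 \left(-33\right) 16 = \left(-429\right) 16 = -6864$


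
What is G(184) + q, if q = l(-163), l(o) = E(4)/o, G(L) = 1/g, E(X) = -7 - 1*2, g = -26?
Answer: 71/4238 ≈ 0.016753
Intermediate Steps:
E(X) = -9 (E(X) = -7 - 2 = -9)
G(L) = -1/26 (G(L) = 1/(-26) = -1/26)
l(o) = -9/o
q = 9/163 (q = -9/(-163) = -9*(-1/163) = 9/163 ≈ 0.055215)
G(184) + q = -1/26 + 9/163 = 71/4238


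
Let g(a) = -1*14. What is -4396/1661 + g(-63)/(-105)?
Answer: -62618/24915 ≈ -2.5133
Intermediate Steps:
g(a) = -14
-4396/1661 + g(-63)/(-105) = -4396/1661 - 14/(-105) = -4396*1/1661 - 14*(-1/105) = -4396/1661 + 2/15 = -62618/24915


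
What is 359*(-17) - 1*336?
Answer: -6439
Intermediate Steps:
359*(-17) - 1*336 = -6103 - 336 = -6439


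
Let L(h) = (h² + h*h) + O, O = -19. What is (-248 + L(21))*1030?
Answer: 633450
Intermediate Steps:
L(h) = -19 + 2*h² (L(h) = (h² + h*h) - 19 = (h² + h²) - 19 = 2*h² - 19 = -19 + 2*h²)
(-248 + L(21))*1030 = (-248 + (-19 + 2*21²))*1030 = (-248 + (-19 + 2*441))*1030 = (-248 + (-19 + 882))*1030 = (-248 + 863)*1030 = 615*1030 = 633450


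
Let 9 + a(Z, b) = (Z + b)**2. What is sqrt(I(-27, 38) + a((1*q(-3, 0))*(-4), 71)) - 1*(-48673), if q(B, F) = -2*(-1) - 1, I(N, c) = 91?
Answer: 48673 + sqrt(4571) ≈ 48741.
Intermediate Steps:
q(B, F) = 1 (q(B, F) = 2 - 1 = 1)
a(Z, b) = -9 + (Z + b)**2
sqrt(I(-27, 38) + a((1*q(-3, 0))*(-4), 71)) - 1*(-48673) = sqrt(91 + (-9 + ((1*1)*(-4) + 71)**2)) - 1*(-48673) = sqrt(91 + (-9 + (1*(-4) + 71)**2)) + 48673 = sqrt(91 + (-9 + (-4 + 71)**2)) + 48673 = sqrt(91 + (-9 + 67**2)) + 48673 = sqrt(91 + (-9 + 4489)) + 48673 = sqrt(91 + 4480) + 48673 = sqrt(4571) + 48673 = 48673 + sqrt(4571)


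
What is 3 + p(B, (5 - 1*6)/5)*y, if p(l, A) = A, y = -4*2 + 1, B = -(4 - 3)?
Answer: 22/5 ≈ 4.4000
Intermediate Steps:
B = -1 (B = -1*1 = -1)
y = -7 (y = -8 + 1 = -7)
3 + p(B, (5 - 1*6)/5)*y = 3 + ((5 - 1*6)/5)*(-7) = 3 + ((5 - 6)*(⅕))*(-7) = 3 - 1*⅕*(-7) = 3 - ⅕*(-7) = 3 + 7/5 = 22/5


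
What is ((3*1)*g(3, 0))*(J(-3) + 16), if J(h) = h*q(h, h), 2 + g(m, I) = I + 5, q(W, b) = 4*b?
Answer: 468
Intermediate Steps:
g(m, I) = 3 + I (g(m, I) = -2 + (I + 5) = -2 + (5 + I) = 3 + I)
J(h) = 4*h**2 (J(h) = h*(4*h) = 4*h**2)
((3*1)*g(3, 0))*(J(-3) + 16) = ((3*1)*(3 + 0))*(4*(-3)**2 + 16) = (3*3)*(4*9 + 16) = 9*(36 + 16) = 9*52 = 468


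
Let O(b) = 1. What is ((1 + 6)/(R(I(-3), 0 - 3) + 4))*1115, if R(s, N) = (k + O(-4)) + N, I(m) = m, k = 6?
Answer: 7805/8 ≈ 975.63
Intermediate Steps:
R(s, N) = 7 + N (R(s, N) = (6 + 1) + N = 7 + N)
((1 + 6)/(R(I(-3), 0 - 3) + 4))*1115 = ((1 + 6)/((7 + (0 - 3)) + 4))*1115 = (7/((7 - 3) + 4))*1115 = (7/(4 + 4))*1115 = (7/8)*1115 = 7805/8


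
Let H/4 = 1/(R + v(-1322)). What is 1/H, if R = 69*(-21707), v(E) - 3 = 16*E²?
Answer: 6616291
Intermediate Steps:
v(E) = 3 + 16*E²
R = -1497783
H = 1/6616291 (H = 4/(-1497783 + (3 + 16*(-1322)²)) = 4/(-1497783 + (3 + 16*1747684)) = 4/(-1497783 + (3 + 27962944)) = 4/(-1497783 + 27962947) = 4/26465164 = 4*(1/26465164) = 1/6616291 ≈ 1.5114e-7)
1/H = 1/(1/6616291) = 6616291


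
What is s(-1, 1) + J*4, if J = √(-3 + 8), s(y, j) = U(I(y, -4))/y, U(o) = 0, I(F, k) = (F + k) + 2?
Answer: 4*√5 ≈ 8.9443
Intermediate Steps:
I(F, k) = 2 + F + k
s(y, j) = 0 (s(y, j) = 0/y = 0)
J = √5 ≈ 2.2361
s(-1, 1) + J*4 = 0 + √5*4 = 0 + 4*√5 = 4*√5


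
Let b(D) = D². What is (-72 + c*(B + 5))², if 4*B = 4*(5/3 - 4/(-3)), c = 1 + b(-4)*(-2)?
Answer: 102400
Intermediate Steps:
c = -31 (c = 1 + (-4)²*(-2) = 1 + 16*(-2) = 1 - 32 = -31)
B = 3 (B = (4*(5/3 - 4/(-3)))/4 = (4*(5*(⅓) - 4*(-⅓)))/4 = (4*(5/3 + 4/3))/4 = (4*3)/4 = (¼)*12 = 3)
(-72 + c*(B + 5))² = (-72 - 31*(3 + 5))² = (-72 - 31*8)² = (-72 - 248)² = (-320)² = 102400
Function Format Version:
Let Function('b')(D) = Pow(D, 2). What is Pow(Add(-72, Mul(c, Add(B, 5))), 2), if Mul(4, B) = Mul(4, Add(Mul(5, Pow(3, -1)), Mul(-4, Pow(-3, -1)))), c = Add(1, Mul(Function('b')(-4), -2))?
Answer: 102400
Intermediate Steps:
c = -31 (c = Add(1, Mul(Pow(-4, 2), -2)) = Add(1, Mul(16, -2)) = Add(1, -32) = -31)
B = 3 (B = Mul(Rational(1, 4), Mul(4, Add(Mul(5, Pow(3, -1)), Mul(-4, Pow(-3, -1))))) = Mul(Rational(1, 4), Mul(4, Add(Mul(5, Rational(1, 3)), Mul(-4, Rational(-1, 3))))) = Mul(Rational(1, 4), Mul(4, Add(Rational(5, 3), Rational(4, 3)))) = Mul(Rational(1, 4), Mul(4, 3)) = Mul(Rational(1, 4), 12) = 3)
Pow(Add(-72, Mul(c, Add(B, 5))), 2) = Pow(Add(-72, Mul(-31, Add(3, 5))), 2) = Pow(Add(-72, Mul(-31, 8)), 2) = Pow(Add(-72, -248), 2) = Pow(-320, 2) = 102400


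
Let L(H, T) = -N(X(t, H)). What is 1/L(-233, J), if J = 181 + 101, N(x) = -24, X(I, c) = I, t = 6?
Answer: 1/24 ≈ 0.041667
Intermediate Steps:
J = 282
L(H, T) = 24 (L(H, T) = -1*(-24) = 24)
1/L(-233, J) = 1/24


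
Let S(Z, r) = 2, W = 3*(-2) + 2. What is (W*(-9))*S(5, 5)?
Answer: 72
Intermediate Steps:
W = -4 (W = -6 + 2 = -4)
(W*(-9))*S(5, 5) = -4*(-9)*2 = 36*2 = 72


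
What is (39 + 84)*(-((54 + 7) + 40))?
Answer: -12423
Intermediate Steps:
(39 + 84)*(-((54 + 7) + 40)) = 123*(-(61 + 40)) = 123*(-1*101) = 123*(-101) = -12423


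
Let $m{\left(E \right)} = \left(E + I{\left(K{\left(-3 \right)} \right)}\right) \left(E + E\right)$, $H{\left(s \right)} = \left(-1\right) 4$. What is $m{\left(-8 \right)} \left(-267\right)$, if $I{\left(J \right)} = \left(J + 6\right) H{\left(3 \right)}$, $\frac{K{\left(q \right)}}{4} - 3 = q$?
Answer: $-136704$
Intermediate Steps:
$H{\left(s \right)} = -4$
$K{\left(q \right)} = 12 + 4 q$
$I{\left(J \right)} = -24 - 4 J$ ($I{\left(J \right)} = \left(J + 6\right) \left(-4\right) = \left(6 + J\right) \left(-4\right) = -24 - 4 J$)
$m{\left(E \right)} = 2 E \left(-24 + E\right)$ ($m{\left(E \right)} = \left(E - \left(24 + 4 \left(12 + 4 \left(-3\right)\right)\right)\right) \left(E + E\right) = \left(E - \left(24 + 4 \left(12 - 12\right)\right)\right) 2 E = \left(E - 24\right) 2 E = \left(-24 + E\right) 2 E = 2 E \left(-24 + E\right)$)
$m{\left(-8 \right)} \left(-267\right) = 2 \left(-8\right) \left(-24 - 8\right) \left(-267\right) = 2 \left(-8\right) \left(-32\right) \left(-267\right) = 512 \left(-267\right) = -136704$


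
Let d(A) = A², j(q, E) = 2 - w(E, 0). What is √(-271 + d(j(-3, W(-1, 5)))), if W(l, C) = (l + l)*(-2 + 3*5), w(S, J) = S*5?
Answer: √17153 ≈ 130.97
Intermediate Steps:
w(S, J) = 5*S
W(l, C) = 26*l (W(l, C) = (2*l)*(-2 + 15) = (2*l)*13 = 26*l)
j(q, E) = 2 - 5*E
√(-271 + d(j(-3, W(-1, 5)))) = √(-271 + (2 - 130*(-1))²) = √(-271 + (2 - 5*(-26))²) = √(-271 + (2 + 130)²) = √(-271 + 132²) = √(-271 + 17424) = √17153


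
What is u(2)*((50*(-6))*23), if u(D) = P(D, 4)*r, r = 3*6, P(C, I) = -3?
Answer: 372600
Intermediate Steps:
r = 18
u(D) = -54 (u(D) = -3*18 = -54)
u(2)*((50*(-6))*23) = -54*50*(-6)*23 = -(-16200)*23 = -54*(-6900) = 372600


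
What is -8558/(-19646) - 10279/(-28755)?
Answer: 20364842/25678215 ≈ 0.79308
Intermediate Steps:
-8558/(-19646) - 10279/(-28755) = -8558*(-1/19646) - 10279*(-1/28755) = 389/893 + 10279/28755 = 20364842/25678215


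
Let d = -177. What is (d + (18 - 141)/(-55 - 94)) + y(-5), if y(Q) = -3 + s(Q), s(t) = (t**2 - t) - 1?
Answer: -22376/149 ≈ -150.17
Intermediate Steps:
s(t) = -1 + t**2 - t
y(Q) = -4 + Q**2 - Q (y(Q) = -3 + (-1 + Q**2 - Q) = -4 + Q**2 - Q)
(d + (18 - 141)/(-55 - 94)) + y(-5) = (-177 + (18 - 141)/(-55 - 94)) + (-4 + (-5)**2 - 1*(-5)) = (-177 - 123/(-149)) + (-4 + 25 + 5) = (-177 - 123*(-1/149)) + 26 = (-177 + 123/149) + 26 = -26250/149 + 26 = -22376/149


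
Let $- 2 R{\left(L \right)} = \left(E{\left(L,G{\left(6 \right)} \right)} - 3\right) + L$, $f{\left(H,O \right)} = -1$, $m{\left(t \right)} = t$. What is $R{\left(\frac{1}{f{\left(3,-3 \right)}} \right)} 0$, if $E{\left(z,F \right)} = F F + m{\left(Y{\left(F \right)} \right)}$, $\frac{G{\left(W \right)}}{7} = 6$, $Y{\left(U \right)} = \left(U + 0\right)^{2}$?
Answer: $0$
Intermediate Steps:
$Y{\left(U \right)} = U^{2}$
$G{\left(W \right)} = 42$ ($G{\left(W \right)} = 7 \cdot 6 = 42$)
$E{\left(z,F \right)} = 2 F^{2}$ ($E{\left(z,F \right)} = F F + F^{2} = F^{2} + F^{2} = 2 F^{2}$)
$R{\left(L \right)} = - \frac{3525}{2} - \frac{L}{2}$ ($R{\left(L \right)} = - \frac{\left(2 \cdot 42^{2} - 3\right) + L}{2} = - \frac{\left(2 \cdot 1764 - 3\right) + L}{2} = - \frac{\left(3528 - 3\right) + L}{2} = - \frac{3525 + L}{2} = - \frac{3525}{2} - \frac{L}{2}$)
$R{\left(\frac{1}{f{\left(3,-3 \right)}} \right)} 0 = \left(- \frac{3525}{2} - \frac{1}{2 \left(-1\right)}\right) 0 = \left(- \frac{3525}{2} - - \frac{1}{2}\right) 0 = \left(- \frac{3525}{2} + \frac{1}{2}\right) 0 = \left(-1762\right) 0 = 0$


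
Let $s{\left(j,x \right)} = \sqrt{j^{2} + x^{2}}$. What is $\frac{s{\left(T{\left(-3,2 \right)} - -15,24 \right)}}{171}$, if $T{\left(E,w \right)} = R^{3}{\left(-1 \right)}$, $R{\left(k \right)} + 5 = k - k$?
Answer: $\frac{2 \sqrt{3169}}{171} \approx 0.65841$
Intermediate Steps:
$R{\left(k \right)} = -5$ ($R{\left(k \right)} = -5 + \left(k - k\right) = -5 + 0 = -5$)
$T{\left(E,w \right)} = -125$ ($T{\left(E,w \right)} = \left(-5\right)^{3} = -125$)
$\frac{s{\left(T{\left(-3,2 \right)} - -15,24 \right)}}{171} = \frac{\sqrt{\left(-125 - -15\right)^{2} + 24^{2}}}{171} = \sqrt{\left(-125 + 15\right)^{2} + 576} \cdot \frac{1}{171} = \sqrt{\left(-110\right)^{2} + 576} \cdot \frac{1}{171} = \sqrt{12100 + 576} \cdot \frac{1}{171} = \sqrt{12676} \cdot \frac{1}{171} = 2 \sqrt{3169} \cdot \frac{1}{171} = \frac{2 \sqrt{3169}}{171}$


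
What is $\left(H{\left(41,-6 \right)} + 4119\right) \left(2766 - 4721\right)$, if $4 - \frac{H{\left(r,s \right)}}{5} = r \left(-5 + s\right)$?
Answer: $-12500270$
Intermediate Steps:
$H{\left(r,s \right)} = 20 - 5 r \left(-5 + s\right)$
$\left(H{\left(41,-6 \right)} + 4119\right) \left(2766 - 4721\right) = \left(\left(20 + 25 \cdot 41 - 205 \left(-6\right)\right) + 4119\right) \left(2766 - 4721\right) = \left(\left(20 + 1025 + 1230\right) + 4119\right) \left(-1955\right) = \left(2275 + 4119\right) \left(-1955\right) = 6394 \left(-1955\right) = -12500270$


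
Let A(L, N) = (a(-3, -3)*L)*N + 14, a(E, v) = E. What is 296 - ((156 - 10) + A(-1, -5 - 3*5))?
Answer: 196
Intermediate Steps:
A(L, N) = 14 - 3*L*N (A(L, N) = (-3*L)*N + 14 = -3*L*N + 14 = 14 - 3*L*N)
296 - ((156 - 10) + A(-1, -5 - 3*5)) = 296 - ((156 - 10) + (14 - 3*(-1)*(-5 - 3*5))) = 296 - (146 + (14 - 3*(-1)*(-5 - 15))) = 296 - (146 + (14 - 3*(-1)*(-20))) = 296 - (146 + (14 - 60)) = 296 - (146 - 46) = 296 - 1*100 = 296 - 100 = 196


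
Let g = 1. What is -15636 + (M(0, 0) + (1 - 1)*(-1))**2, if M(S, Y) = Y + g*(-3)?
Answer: -15627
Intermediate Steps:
M(S, Y) = -3 + Y (M(S, Y) = Y + 1*(-3) = Y - 3 = -3 + Y)
-15636 + (M(0, 0) + (1 - 1)*(-1))**2 = -15636 + ((-3 + 0) + (1 - 1)*(-1))**2 = -15636 + (-3 + 0*(-1))**2 = -15636 + (-3 + 0)**2 = -15636 + (-3)**2 = -15636 + 9 = -15627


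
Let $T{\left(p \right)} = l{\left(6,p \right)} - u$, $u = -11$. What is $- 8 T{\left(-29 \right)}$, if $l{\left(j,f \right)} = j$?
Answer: $-136$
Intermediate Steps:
$T{\left(p \right)} = 17$ ($T{\left(p \right)} = 6 - -11 = 6 + 11 = 17$)
$- 8 T{\left(-29 \right)} = \left(-8\right) 17 = -136$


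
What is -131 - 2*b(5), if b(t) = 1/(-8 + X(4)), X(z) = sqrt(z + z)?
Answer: -915/7 + sqrt(2)/14 ≈ -130.61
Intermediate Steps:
X(z) = sqrt(2)*sqrt(z) (X(z) = sqrt(2*z) = sqrt(2)*sqrt(z))
b(t) = 1/(-8 + 2*sqrt(2)) (b(t) = 1/(-8 + sqrt(2)*sqrt(4)) = 1/(-8 + sqrt(2)*2) = 1/(-8 + 2*sqrt(2)))
-131 - 2*b(5) = -131 - 2*(-1/7 - sqrt(2)/28) = -131 + (2/7 + sqrt(2)/14) = -915/7 + sqrt(2)/14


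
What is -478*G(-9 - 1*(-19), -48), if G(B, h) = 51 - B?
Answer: -19598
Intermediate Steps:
-478*G(-9 - 1*(-19), -48) = -478*(51 - (-9 - 1*(-19))) = -478*(51 - (-9 + 19)) = -478*(51 - 1*10) = -478*(51 - 10) = -478*41 = -19598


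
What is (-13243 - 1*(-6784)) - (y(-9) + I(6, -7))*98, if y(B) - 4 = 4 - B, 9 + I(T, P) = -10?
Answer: -6263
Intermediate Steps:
I(T, P) = -19 (I(T, P) = -9 - 10 = -19)
y(B) = 8 - B (y(B) = 4 + (4 - B) = 8 - B)
(-13243 - 1*(-6784)) - (y(-9) + I(6, -7))*98 = (-13243 - 1*(-6784)) - ((8 - 1*(-9)) - 19)*98 = (-13243 + 6784) - ((8 + 9) - 19)*98 = -6459 - (17 - 19)*98 = -6459 - (-2)*98 = -6459 - 1*(-196) = -6459 + 196 = -6263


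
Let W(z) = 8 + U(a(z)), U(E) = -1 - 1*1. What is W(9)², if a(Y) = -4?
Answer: 36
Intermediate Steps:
U(E) = -2 (U(E) = -1 - 1 = -2)
W(z) = 6 (W(z) = 8 - 2 = 6)
W(9)² = 6² = 36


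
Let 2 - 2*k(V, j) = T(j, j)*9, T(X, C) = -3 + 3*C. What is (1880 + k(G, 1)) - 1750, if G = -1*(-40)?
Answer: 131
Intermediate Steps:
G = 40
k(V, j) = 29/2 - 27*j/2 (k(V, j) = 1 - (-3 + 3*j)*9/2 = 1 - (-27 + 27*j)/2 = 1 + (27/2 - 27*j/2) = 29/2 - 27*j/2)
(1880 + k(G, 1)) - 1750 = (1880 + (29/2 - 27/2*1)) - 1750 = (1880 + (29/2 - 27/2)) - 1750 = (1880 + 1) - 1750 = 1881 - 1750 = 131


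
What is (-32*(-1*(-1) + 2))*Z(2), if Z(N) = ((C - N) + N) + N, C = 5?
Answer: -672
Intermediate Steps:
Z(N) = 5 + N (Z(N) = ((5 - N) + N) + N = 5 + N)
(-32*(-1*(-1) + 2))*Z(2) = (-32*(-1*(-1) + 2))*(5 + 2) = -32*(1 + 2)*7 = -32*3*7 = -96*7 = -672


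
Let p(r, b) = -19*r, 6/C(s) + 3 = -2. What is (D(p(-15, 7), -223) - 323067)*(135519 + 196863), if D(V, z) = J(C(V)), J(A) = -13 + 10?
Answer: -107382652740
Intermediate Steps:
C(s) = -6/5 (C(s) = 6/(-3 - 2) = 6/(-5) = 6*(-⅕) = -6/5)
J(A) = -3
D(V, z) = -3
(D(p(-15, 7), -223) - 323067)*(135519 + 196863) = (-3 - 323067)*(135519 + 196863) = -323070*332382 = -107382652740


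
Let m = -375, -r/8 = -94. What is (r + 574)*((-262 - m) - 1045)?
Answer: -1235832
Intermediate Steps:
r = 752 (r = -8*(-94) = 752)
(r + 574)*((-262 - m) - 1045) = (752 + 574)*((-262 - 1*(-375)) - 1045) = 1326*((-262 + 375) - 1045) = 1326*(113 - 1045) = 1326*(-932) = -1235832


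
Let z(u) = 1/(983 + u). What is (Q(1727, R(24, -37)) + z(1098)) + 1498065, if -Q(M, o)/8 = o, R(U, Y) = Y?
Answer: 3118089242/2081 ≈ 1.4984e+6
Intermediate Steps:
Q(M, o) = -8*o
(Q(1727, R(24, -37)) + z(1098)) + 1498065 = (-8*(-37) + 1/(983 + 1098)) + 1498065 = (296 + 1/2081) + 1498065 = 615977/2081 + 1498065 = 3118089242/2081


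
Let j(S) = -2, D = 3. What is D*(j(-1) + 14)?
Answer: 36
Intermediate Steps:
D*(j(-1) + 14) = 3*(-2 + 14) = 3*12 = 36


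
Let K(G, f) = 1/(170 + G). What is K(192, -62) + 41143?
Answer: 14893767/362 ≈ 41143.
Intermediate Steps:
K(192, -62) + 41143 = 1/(170 + 192) + 41143 = 1/362 + 41143 = 14893767/362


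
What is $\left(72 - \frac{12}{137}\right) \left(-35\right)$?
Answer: $- \frac{344820}{137} \approx -2516.9$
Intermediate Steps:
$\left(72 - \frac{12}{137}\right) \left(-35\right) = \frac{9852}{137} \left(-35\right) = - \frac{344820}{137}$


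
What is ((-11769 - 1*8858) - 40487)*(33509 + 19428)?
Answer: -3235191818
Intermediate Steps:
((-11769 - 1*8858) - 40487)*(33509 + 19428) = ((-11769 - 8858) - 40487)*52937 = (-20627 - 40487)*52937 = -61114*52937 = -3235191818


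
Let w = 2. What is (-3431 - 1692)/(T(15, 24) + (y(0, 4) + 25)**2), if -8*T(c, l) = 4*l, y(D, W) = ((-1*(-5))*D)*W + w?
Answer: -5123/717 ≈ -7.1451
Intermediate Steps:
y(D, W) = 2 + 5*D*W (y(D, W) = ((-1*(-5))*D)*W + 2 = (5*D)*W + 2 = 5*D*W + 2 = 2 + 5*D*W)
T(c, l) = -l/2
(-3431 - 1692)/(T(15, 24) + (y(0, 4) + 25)**2) = (-3431 - 1692)/(-1/2*24 + ((2 + 5*0*4) + 25)**2) = -5123/(-12 + ((2 + 0) + 25)**2) = -5123/(-12 + (2 + 25)**2) = -5123/(-12 + 27**2) = -5123/(-12 + 729) = -5123/717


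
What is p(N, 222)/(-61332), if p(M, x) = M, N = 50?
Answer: -25/30666 ≈ -0.00081524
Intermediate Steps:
p(N, 222)/(-61332) = 50/(-61332) = 50*(-1/61332) = -25/30666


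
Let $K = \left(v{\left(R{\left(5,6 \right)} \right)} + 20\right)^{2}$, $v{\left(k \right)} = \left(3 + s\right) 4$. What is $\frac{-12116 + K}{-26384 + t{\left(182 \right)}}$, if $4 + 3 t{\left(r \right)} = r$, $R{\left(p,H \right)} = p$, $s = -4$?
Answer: $\frac{17790}{39487} \approx 0.45053$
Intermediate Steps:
$t{\left(r \right)} = - \frac{4}{3} + \frac{r}{3}$
$v{\left(k \right)} = -4$ ($v{\left(k \right)} = \left(3 - 4\right) 4 = \left(-1\right) 4 = -4$)
$K = 256$ ($K = \left(-4 + 20\right)^{2} = 16^{2} = 256$)
$\frac{-12116 + K}{-26384 + t{\left(182 \right)}} = \frac{-12116 + 256}{-26384 + \left(- \frac{4}{3} + \frac{1}{3} \cdot 182\right)} = - \frac{11860}{-26384 + \left(- \frac{4}{3} + \frac{182}{3}\right)} = - \frac{11860}{-26384 + \frac{178}{3}} = - \frac{11860}{- \frac{78974}{3}} = \left(-11860\right) \left(- \frac{3}{78974}\right) = \frac{17790}{39487}$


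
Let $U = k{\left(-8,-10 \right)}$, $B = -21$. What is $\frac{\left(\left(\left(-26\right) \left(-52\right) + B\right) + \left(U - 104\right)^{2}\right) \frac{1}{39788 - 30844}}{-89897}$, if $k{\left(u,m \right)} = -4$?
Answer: $- \frac{12995}{804038768} \approx -1.6162 \cdot 10^{-5}$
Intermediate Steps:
$U = -4$
$\frac{\left(\left(\left(-26\right) \left(-52\right) + B\right) + \left(U - 104\right)^{2}\right) \frac{1}{39788 - 30844}}{-89897} = \frac{\left(\left(\left(-26\right) \left(-52\right) - 21\right) + \left(-4 - 104\right)^{2}\right) \frac{1}{39788 - 30844}}{-89897} = \frac{\left(1352 - 21\right) + \left(-108\right)^{2}}{8944} \left(- \frac{1}{89897}\right) = \left(1331 + 11664\right) \frac{1}{8944} \left(- \frac{1}{89897}\right) = 12995 \cdot \frac{1}{8944} \left(- \frac{1}{89897}\right) = \frac{12995}{8944} \left(- \frac{1}{89897}\right) = - \frac{12995}{804038768}$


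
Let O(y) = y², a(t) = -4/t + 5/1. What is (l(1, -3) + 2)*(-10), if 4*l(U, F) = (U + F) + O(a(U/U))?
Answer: -35/2 ≈ -17.500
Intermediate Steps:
a(t) = 5 - 4/t (a(t) = -4/t + 5*1 = -4/t + 5 = 5 - 4/t)
l(U, F) = ¼ + F/4 + U/4 (l(U, F) = ((U + F) + (5 - 4/(U/U))²)/4 = ((F + U) + (5 - 4/1)²)/4 = ((F + U) + (5 - 4*1)²)/4 = ((F + U) + (5 - 4)²)/4 = ((F + U) + 1²)/4 = ((F + U) + 1)/4 = (1 + F + U)/4 = ¼ + F/4 + U/4)
(l(1, -3) + 2)*(-10) = ((¼ + (¼)*(-3) + (¼)*1) + 2)*(-10) = ((¼ - ¾ + ¼) + 2)*(-10) = (-¼ + 2)*(-10) = (7/4)*(-10) = -35/2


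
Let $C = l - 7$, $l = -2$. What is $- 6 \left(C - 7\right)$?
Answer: $96$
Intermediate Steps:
$C = -9$ ($C = -2 - 7 = -9$)
$- 6 \left(C - 7\right) = - 6 \left(-9 - 7\right) = \left(-6\right) \left(-16\right) = 96$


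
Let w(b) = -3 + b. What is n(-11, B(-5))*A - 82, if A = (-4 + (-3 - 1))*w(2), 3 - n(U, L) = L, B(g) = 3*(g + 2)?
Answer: 14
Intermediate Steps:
B(g) = 6 + 3*g (B(g) = 3*(2 + g) = 6 + 3*g)
n(U, L) = 3 - L
A = 8 (A = (-4 + (-3 - 1))*(-3 + 2) = (-4 - 4)*(-1) = -8*(-1) = 8)
n(-11, B(-5))*A - 82 = (3 - (6 + 3*(-5)))*8 - 82 = (3 - (6 - 15))*8 - 82 = (3 - 1*(-9))*8 - 82 = (3 + 9)*8 - 82 = 12*8 - 82 = 96 - 82 = 14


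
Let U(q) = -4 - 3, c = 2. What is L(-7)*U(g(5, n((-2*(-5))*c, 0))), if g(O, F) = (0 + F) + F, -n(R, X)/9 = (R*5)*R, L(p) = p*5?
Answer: 245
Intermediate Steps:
L(p) = 5*p
n(R, X) = -45*R² (n(R, X) = -9*R*5*R = -9*5*R*R = -45*R²)
g(O, F) = 2*F (g(O, F) = F + F = 2*F)
U(q) = -7
L(-7)*U(g(5, n((-2*(-5))*c, 0))) = (5*(-7))*(-7) = -35*(-7) = 245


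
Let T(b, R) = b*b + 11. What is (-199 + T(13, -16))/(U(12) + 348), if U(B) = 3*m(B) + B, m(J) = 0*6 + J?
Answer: -19/396 ≈ -0.047980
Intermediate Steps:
m(J) = J (m(J) = 0 + J = J)
T(b, R) = 11 + b² (T(b, R) = b² + 11 = 11 + b²)
U(B) = 4*B (U(B) = 3*B + B = 4*B)
(-199 + T(13, -16))/(U(12) + 348) = (-199 + (11 + 13²))/(4*12 + 348) = (-199 + (11 + 169))/(48 + 348) = (-199 + 180)/396 = -19*1/396 = -19/396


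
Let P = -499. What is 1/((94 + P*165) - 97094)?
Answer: -1/179335 ≈ -5.5762e-6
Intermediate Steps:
1/((94 + P*165) - 97094) = 1/((94 - 499*165) - 97094) = 1/((94 - 82335) - 97094) = 1/(-82241 - 97094) = 1/(-179335) = -1/179335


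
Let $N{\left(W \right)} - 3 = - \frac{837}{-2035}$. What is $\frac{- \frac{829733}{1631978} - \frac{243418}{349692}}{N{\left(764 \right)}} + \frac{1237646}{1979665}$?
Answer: $\frac{19052934811322817811}{70025833763652580515} \approx 0.27208$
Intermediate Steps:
$N{\left(W \right)} = \frac{6942}{2035}$ ($N{\left(W \right)} = 3 - \frac{837}{-2035} = 3 - - \frac{837}{2035} = 3 + \frac{837}{2035} = \frac{6942}{2035}$)
$\frac{- \frac{829733}{1631978} - \frac{243418}{349692}}{N{\left(764 \right)}} + \frac{1237646}{1979665} = \frac{- \frac{829733}{1631978} - \frac{243418}{349692}}{\frac{6942}{2035}} + \frac{1237646}{1979665} = \left(\left(-829733\right) \frac{1}{1631978} - \frac{17387}{24978}\right) \frac{2035}{6942} + 1237646 \cdot \frac{1}{1979665} = \left(- \frac{829733}{1631978} - \frac{17387}{24978}\right) \frac{2035}{6942} + \frac{1237646}{1979665} = \left(- \frac{12275068090}{10190886621}\right) \frac{2035}{6942} + \frac{1237646}{1979665} = - \frac{12489881781575}{35372567461491} + \frac{1237646}{1979665} = \frac{19052934811322817811}{70025833763652580515}$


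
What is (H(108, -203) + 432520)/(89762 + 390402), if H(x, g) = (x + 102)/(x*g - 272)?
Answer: 4800106855/5328860072 ≈ 0.90078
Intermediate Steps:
H(x, g) = (102 + x)/(-272 + g*x) (H(x, g) = (102 + x)/(g*x - 272) = (102 + x)/(-272 + g*x))
(H(108, -203) + 432520)/(89762 + 390402) = ((102 + 108)/(-272 - 203*108) + 432520)/(89762 + 390402) = (210/(-272 - 21924) + 432520)/480164 = (210/(-22196) + 432520)*(1/480164) = (-1/22196*210 + 432520)*(1/480164) = (-105/11098 + 432520)*(1/480164) = (4800106855/11098)*(1/480164) = 4800106855/5328860072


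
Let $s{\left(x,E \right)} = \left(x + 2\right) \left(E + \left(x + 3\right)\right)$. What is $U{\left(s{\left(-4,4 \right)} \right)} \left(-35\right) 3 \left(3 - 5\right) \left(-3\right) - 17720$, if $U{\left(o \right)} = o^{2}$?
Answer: $-40400$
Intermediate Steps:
$s{\left(x,E \right)} = \left(2 + x\right) \left(3 + E + x\right)$ ($s{\left(x,E \right)} = \left(2 + x\right) \left(E + \left(3 + x\right)\right) = \left(2 + x\right) \left(3 + E + x\right)$)
$U{\left(s{\left(-4,4 \right)} \right)} \left(-35\right) 3 \left(3 - 5\right) \left(-3\right) - 17720 = \left(6 + \left(-4\right)^{2} + 2 \cdot 4 + 5 \left(-4\right) + 4 \left(-4\right)\right)^{2} \left(-35\right) 3 \left(3 - 5\right) \left(-3\right) - 17720 = \left(6 + 16 + 8 - 20 - 16\right)^{2} \left(-35\right) 3 \left(\left(-2\right) \left(-3\right)\right) - 17720 = \left(-6\right)^{2} \left(-35\right) 3 \cdot 6 - 17720 = 36 \left(-35\right) 18 - 17720 = \left(-1260\right) 18 - 17720 = -22680 - 17720 = -40400$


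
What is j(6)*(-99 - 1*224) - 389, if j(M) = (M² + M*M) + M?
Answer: -25583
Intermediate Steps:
j(M) = M + 2*M² (j(M) = (M² + M²) + M = 2*M² + M = M + 2*M²)
j(6)*(-99 - 1*224) - 389 = (6*(1 + 2*6))*(-99 - 1*224) - 389 = (6*(1 + 12))*(-99 - 224) - 389 = (6*13)*(-323) - 389 = 78*(-323) - 389 = -25194 - 389 = -25583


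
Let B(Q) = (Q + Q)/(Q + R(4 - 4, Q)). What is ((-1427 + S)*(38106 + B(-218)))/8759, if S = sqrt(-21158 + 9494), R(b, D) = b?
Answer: -54380116/8759 + 4115664*I/8759 ≈ -6208.5 + 469.88*I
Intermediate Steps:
S = 108*I (S = sqrt(-11664) = 108*I ≈ 108.0*I)
B(Q) = 2 (B(Q) = (Q + Q)/(Q + (4 - 4)) = (2*Q)/(Q + 0) = (2*Q)/Q = 2)
((-1427 + S)*(38106 + B(-218)))/8759 = ((-1427 + 108*I)*(38106 + 2))/8759 = ((-1427 + 108*I)*38108)*(1/8759) = (-54380116 + 4115664*I)*(1/8759) = -54380116/8759 + 4115664*I/8759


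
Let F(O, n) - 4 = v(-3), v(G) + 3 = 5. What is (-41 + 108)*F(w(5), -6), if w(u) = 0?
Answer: 402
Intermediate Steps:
v(G) = 2 (v(G) = -3 + 5 = 2)
F(O, n) = 6 (F(O, n) = 4 + 2 = 6)
(-41 + 108)*F(w(5), -6) = (-41 + 108)*6 = 67*6 = 402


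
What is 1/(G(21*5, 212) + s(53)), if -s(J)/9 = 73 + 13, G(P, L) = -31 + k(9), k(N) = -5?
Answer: -1/810 ≈ -0.0012346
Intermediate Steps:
G(P, L) = -36 (G(P, L) = -31 - 5 = -36)
s(J) = -774 (s(J) = -9*(73 + 13) = -9*86 = -774)
1/(G(21*5, 212) + s(53)) = 1/(-36 - 774) = 1/(-810) = -1/810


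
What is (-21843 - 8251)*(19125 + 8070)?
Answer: -818406330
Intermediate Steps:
(-21843 - 8251)*(19125 + 8070) = -30094*27195 = -818406330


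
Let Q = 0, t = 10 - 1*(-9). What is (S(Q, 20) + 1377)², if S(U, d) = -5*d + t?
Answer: 1679616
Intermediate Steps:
t = 19 (t = 10 + 9 = 19)
S(U, d) = 19 - 5*d (S(U, d) = -5*d + 19 = 19 - 5*d)
(S(Q, 20) + 1377)² = ((19 - 5*20) + 1377)² = ((19 - 100) + 1377)² = (-81 + 1377)² = 1296² = 1679616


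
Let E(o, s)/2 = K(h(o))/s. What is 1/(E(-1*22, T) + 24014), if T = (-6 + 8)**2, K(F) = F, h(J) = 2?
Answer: 1/24015 ≈ 4.1641e-5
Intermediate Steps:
T = 4 (T = 2**2 = 4)
E(o, s) = 4/s (E(o, s) = 2*(2/s) = 4/s)
1/(E(-1*22, T) + 24014) = 1/(4/4 + 24014) = 1/(4*(1/4) + 24014) = 1/(1 + 24014) = 1/24015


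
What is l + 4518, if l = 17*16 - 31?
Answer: 4759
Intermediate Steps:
l = 241 (l = 272 - 31 = 241)
l + 4518 = 241 + 4518 = 4759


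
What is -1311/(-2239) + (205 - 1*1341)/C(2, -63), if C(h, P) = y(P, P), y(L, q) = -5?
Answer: 2550059/11195 ≈ 227.79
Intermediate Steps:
C(h, P) = -5
-1311/(-2239) + (205 - 1*1341)/C(2, -63) = -1311/(-2239) + (205 - 1*1341)/(-5) = -1311*(-1/2239) + (205 - 1341)*(-⅕) = 1311/2239 - 1136*(-⅕) = 1311/2239 + 1136/5 = 2550059/11195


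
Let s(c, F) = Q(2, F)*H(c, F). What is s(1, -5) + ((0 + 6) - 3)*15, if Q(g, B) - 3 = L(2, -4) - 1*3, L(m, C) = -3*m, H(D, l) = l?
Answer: 75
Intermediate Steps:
Q(g, B) = -6 (Q(g, B) = 3 + (-3*2 - 1*3) = 3 + (-6 - 3) = 3 - 9 = -6)
s(c, F) = -6*F
s(1, -5) + ((0 + 6) - 3)*15 = -6*(-5) + ((0 + 6) - 3)*15 = 30 + (6 - 3)*15 = 30 + 3*15 = 30 + 45 = 75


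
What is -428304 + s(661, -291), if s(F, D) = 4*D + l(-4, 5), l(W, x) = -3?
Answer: -429471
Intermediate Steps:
s(F, D) = -3 + 4*D (s(F, D) = 4*D - 3 = -3 + 4*D)
-428304 + s(661, -291) = -428304 + (-3 + 4*(-291)) = -428304 + (-3 - 1164) = -428304 - 1167 = -429471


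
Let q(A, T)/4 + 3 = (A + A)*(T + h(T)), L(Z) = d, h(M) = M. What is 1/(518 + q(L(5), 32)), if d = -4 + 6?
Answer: 1/1530 ≈ 0.00065359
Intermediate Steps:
d = 2
L(Z) = 2
q(A, T) = -12 + 16*A*T (q(A, T) = -12 + 4*((A + A)*(T + T)) = -12 + 4*((2*A)*(2*T)) = -12 + 4*(4*A*T) = -12 + 16*A*T)
1/(518 + q(L(5), 32)) = 1/(518 + (-12 + 16*2*32)) = 1/(518 + (-12 + 1024)) = 1/(518 + 1012) = 1/1530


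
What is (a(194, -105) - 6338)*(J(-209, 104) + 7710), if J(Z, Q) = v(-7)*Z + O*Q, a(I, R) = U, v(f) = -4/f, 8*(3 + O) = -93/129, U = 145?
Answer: -13550463597/301 ≈ -4.5018e+7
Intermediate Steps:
O = -1063/344 (O = -3 + (-93/129)/8 = -3 + (-93*1/129)/8 = -3 + (1/8)*(-31/43) = -3 - 31/344 = -1063/344 ≈ -3.0901)
a(I, R) = 145
J(Z, Q) = -1063*Q/344 + 4*Z/7 (J(Z, Q) = (-4/(-7))*Z - 1063*Q/344 = (-4*(-1/7))*Z - 1063*Q/344 = 4*Z/7 - 1063*Q/344 = -1063*Q/344 + 4*Z/7)
(a(194, -105) - 6338)*(J(-209, 104) + 7710) = (145 - 6338)*((-1063/344*104 + (4/7)*(-209)) + 7710) = -6193*((-13819/43 - 836/7) + 7710) = -6193*(-132681/301 + 7710) = -6193*2188029/301 = -13550463597/301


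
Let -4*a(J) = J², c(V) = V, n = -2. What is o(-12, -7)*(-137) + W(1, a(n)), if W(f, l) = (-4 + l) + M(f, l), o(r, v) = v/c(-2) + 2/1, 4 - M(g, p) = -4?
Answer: -1501/2 ≈ -750.50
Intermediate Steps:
M(g, p) = 8 (M(g, p) = 4 - 1*(-4) = 4 + 4 = 8)
o(r, v) = 2 - v/2 (o(r, v) = v/(-2) + 2/1 = v*(-½) + 2*1 = -v/2 + 2 = 2 - v/2)
a(J) = -J²/4
W(f, l) = 4 + l (W(f, l) = (-4 + l) + 8 = 4 + l)
o(-12, -7)*(-137) + W(1, a(n)) = (2 - ½*(-7))*(-137) + (4 - ¼*(-2)²) = (2 + 7/2)*(-137) + (4 - ¼*4) = (11/2)*(-137) + (4 - 1) = -1507/2 + 3 = -1501/2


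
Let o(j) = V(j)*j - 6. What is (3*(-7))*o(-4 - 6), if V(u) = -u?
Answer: 2226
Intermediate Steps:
o(j) = -6 - j² (o(j) = (-j)*j - 6 = -j² - 6 = -6 - j²)
(3*(-7))*o(-4 - 6) = (3*(-7))*(-6 - (-4 - 6)²) = -21*(-6 - 1*(-10)²) = -21*(-6 - 1*100) = -21*(-6 - 100) = -21*(-106) = 2226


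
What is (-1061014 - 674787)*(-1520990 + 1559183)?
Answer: -66295447593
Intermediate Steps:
(-1061014 - 674787)*(-1520990 + 1559183) = -1735801*38193 = -66295447593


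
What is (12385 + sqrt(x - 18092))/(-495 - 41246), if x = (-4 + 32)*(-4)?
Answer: -12385/41741 - 2*I*sqrt(4551)/41741 ≈ -0.29671 - 0.0032324*I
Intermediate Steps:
x = -112 (x = 28*(-4) = -112)
(12385 + sqrt(x - 18092))/(-495 - 41246) = (12385 + sqrt(-112 - 18092))/(-495 - 41246) = (12385 + sqrt(-18204))/(-41741) = (12385 + 2*I*sqrt(4551))*(-1/41741) = -12385/41741 - 2*I*sqrt(4551)/41741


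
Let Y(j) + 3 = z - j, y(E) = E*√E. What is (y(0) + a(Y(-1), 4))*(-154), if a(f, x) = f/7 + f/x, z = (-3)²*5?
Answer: -5203/2 ≈ -2601.5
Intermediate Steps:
y(E) = E^(3/2)
z = 45 (z = 9*5 = 45)
Y(j) = 42 - j (Y(j) = -3 + (45 - j) = 42 - j)
a(f, x) = f/7 + f/x (a(f, x) = f*(⅐) + f/x = f/7 + f/x)
(y(0) + a(Y(-1), 4))*(-154) = (0^(3/2) + ((42 - 1*(-1))/7 + (42 - 1*(-1))/4))*(-154) = (0 + ((42 + 1)/7 + (42 + 1)*(¼)))*(-154) = (0 + ((⅐)*43 + 43*(¼)))*(-154) = (0 + (43/7 + 43/4))*(-154) = (0 + 473/28)*(-154) = (473/28)*(-154) = -5203/2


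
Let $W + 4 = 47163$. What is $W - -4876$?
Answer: $52035$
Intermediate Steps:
$W = 47159$ ($W = -4 + 47163 = 47159$)
$W - -4876 = 47159 - -4876 = 47159 + 4876 = 52035$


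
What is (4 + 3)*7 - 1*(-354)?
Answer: 403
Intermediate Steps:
(4 + 3)*7 - 1*(-354) = 7*7 + 354 = 49 + 354 = 403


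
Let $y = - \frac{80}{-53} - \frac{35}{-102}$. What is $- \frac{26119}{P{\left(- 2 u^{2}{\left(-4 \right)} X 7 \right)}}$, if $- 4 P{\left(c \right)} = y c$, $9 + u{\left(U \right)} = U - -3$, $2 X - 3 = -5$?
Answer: $\frac{70599657}{1752625} \approx 40.282$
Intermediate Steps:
$X = -1$ ($X = \frac{3}{2} + \frac{1}{2} \left(-5\right) = \frac{3}{2} - \frac{5}{2} = -1$)
$y = \frac{10015}{5406}$ ($y = \left(-80\right) \left(- \frac{1}{53}\right) - - \frac{35}{102} = \frac{80}{53} + \frac{35}{102} = \frac{10015}{5406} \approx 1.8526$)
$u{\left(U \right)} = -6 + U$ ($u{\left(U \right)} = -9 + \left(U - -3\right) = -9 + \left(U + 3\right) = -9 + \left(3 + U\right) = -6 + U$)
$P{\left(c \right)} = - \frac{10015 c}{21624}$ ($P{\left(c \right)} = - \frac{\frac{10015}{5406} c}{4} = - \frac{10015 c}{21624}$)
$- \frac{26119}{P{\left(- 2 u^{2}{\left(-4 \right)} X 7 \right)}} = - \frac{26119}{\left(- \frac{10015}{21624}\right) - 2 \left(-6 - 4\right)^{2} \left(-1\right) 7} = - \frac{26119}{\left(- \frac{10015}{21624}\right) - 2 \left(-10\right)^{2} \left(-1\right) 7} = - \frac{26119}{\left(- \frac{10015}{21624}\right) - 2 \cdot 100 \left(-1\right) 7} = - \frac{26119}{\left(- \frac{10015}{21624}\right) \left(-2\right) \left(-100\right) 7} = - \frac{26119}{\left(- \frac{10015}{21624}\right) 200 \cdot 7} = - \frac{26119}{\left(- \frac{10015}{21624}\right) 1400} = - \frac{26119}{- \frac{1752625}{2703}} = \left(-26119\right) \left(- \frac{2703}{1752625}\right) = \frac{70599657}{1752625}$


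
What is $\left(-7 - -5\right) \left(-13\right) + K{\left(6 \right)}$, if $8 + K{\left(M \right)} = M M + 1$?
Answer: $55$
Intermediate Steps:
$K{\left(M \right)} = -7 + M^{2}$ ($K{\left(M \right)} = -8 + \left(M M + 1\right) = -8 + \left(M^{2} + 1\right) = -8 + \left(1 + M^{2}\right) = -7 + M^{2}$)
$\left(-7 - -5\right) \left(-13\right) + K{\left(6 \right)} = \left(-7 - -5\right) \left(-13\right) - \left(7 - 6^{2}\right) = \left(-7 + 5\right) \left(-13\right) + \left(-7 + 36\right) = \left(-2\right) \left(-13\right) + 29 = 26 + 29 = 55$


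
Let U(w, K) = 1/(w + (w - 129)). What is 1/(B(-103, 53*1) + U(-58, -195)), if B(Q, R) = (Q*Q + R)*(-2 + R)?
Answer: 245/133221689 ≈ 1.8390e-6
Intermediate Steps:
U(w, K) = 1/(-129 + 2*w) (U(w, K) = 1/(w + (-129 + w)) = 1/(-129 + 2*w))
B(Q, R) = (-2 + R)*(R + Q**2) (B(Q, R) = (Q**2 + R)*(-2 + R) = (R + Q**2)*(-2 + R) = (-2 + R)*(R + Q**2))
1/(B(-103, 53*1) + U(-58, -195)) = 1/(((53*1)**2 - 106 - 2*(-103)**2 + (53*1)*(-103)**2) + 1/(-129 + 2*(-58))) = 1/((53**2 - 2*53 - 2*10609 + 53*10609) + 1/(-129 - 116)) = 1/((2809 - 106 - 21218 + 562277) + 1/(-245)) = 1/(543762 - 1/245) = 1/(133221689/245) = 245/133221689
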